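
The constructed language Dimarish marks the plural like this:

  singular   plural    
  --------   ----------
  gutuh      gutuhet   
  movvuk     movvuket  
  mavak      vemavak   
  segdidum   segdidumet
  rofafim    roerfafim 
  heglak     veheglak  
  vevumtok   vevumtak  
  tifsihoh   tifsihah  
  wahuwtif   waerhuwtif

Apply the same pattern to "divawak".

mavak and vevumtok both end in -k yet inflect differently (vemavak, vevumtak), so the final letter is not what conditions the rule; the last vowel is.
"divawak" has last vowel 'a'. The stems whose last vowel is 'a' (mavak → vemavak, heglak → veheglak) add the prefix ve-.
The other patterns: stems whose last vowel is 'o' change the last vowel to 'a'; stems whose last vowel is 'u' add -et; stems whose last vowel is 'i' insert -er- after the first vowel.
So divawak → vedivawak.

vedivawak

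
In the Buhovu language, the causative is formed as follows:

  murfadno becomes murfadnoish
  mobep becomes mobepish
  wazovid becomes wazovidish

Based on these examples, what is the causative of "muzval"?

muzvalish

Every pair shown (murfadno → murfadnoish, mobep → mobepish, wazovid → wazovidish) follows the same rule: add -ish.
So muzval → muzvalish.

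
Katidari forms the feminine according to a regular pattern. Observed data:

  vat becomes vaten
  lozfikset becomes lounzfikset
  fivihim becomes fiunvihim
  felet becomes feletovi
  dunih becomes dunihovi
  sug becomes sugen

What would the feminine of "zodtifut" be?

vat and felet both end in -t yet inflect differently (vaten, feletovi), so the final letter is not what conditions the rule; the number of vowels is.
"zodtifut" has 3 vowels. The stems with 3 vowels (fivihim → fiunvihim, lozfikset → lounzfikset) insert -un- after the first vowel.
The other patterns: stems with 1 vowel add -en; stems with 2 vowels add -ovi.
So zodtifut → zoundtifut.

zoundtifut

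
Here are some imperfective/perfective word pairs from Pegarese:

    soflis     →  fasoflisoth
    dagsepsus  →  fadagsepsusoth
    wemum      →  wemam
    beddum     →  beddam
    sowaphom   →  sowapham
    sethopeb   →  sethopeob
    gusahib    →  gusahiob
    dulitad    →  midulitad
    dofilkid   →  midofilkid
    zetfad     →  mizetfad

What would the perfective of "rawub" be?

rawuob

dagsepsus and wemum both have last vowel 'u' yet inflect differently (fadagsepsusoth, wemam), so the last vowel is not what conditions the rule; the final letter is.
"rawub" ends in -b. The stems ending in -b (sethopeb → sethopeob, gusahib → gusahiob) drop the final letter and add -ob.
So rawub → rawuob.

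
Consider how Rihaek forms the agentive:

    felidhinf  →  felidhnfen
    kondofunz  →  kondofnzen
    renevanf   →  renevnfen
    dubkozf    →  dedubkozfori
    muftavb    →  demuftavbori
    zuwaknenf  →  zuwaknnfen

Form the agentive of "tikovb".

detikovbori

"tikovb" has second-to-last letter 'v'. The one such stem in the data (muftavb → demuftavbori) adds de- … -ori around the stem, so the same rule applies.
So tikovb → detikovbori.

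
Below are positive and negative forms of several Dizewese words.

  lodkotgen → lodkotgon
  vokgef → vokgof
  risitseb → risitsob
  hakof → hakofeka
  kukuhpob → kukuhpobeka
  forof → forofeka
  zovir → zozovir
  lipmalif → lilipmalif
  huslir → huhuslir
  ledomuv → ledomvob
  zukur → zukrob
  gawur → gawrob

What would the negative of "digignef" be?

digignof

vokgef and hakof both end in -f yet inflect differently (vokgof, hakofeka), so the final letter is not what conditions the rule; the last vowel is.
"digignef" has last vowel 'e'. The stems whose last vowel is 'e' (lodkotgen → lodkotgon, vokgef → vokgof, risitseb → risitsob) change the last vowel to 'o'.
The other patterns: stems whose last vowel is 'o' add -eka; stems whose last vowel is 'i' repeat the first consonant+vowel as a prefix; stems whose last vowel is 'u' delete the last vowel and add -ob.
So digignef → digignof.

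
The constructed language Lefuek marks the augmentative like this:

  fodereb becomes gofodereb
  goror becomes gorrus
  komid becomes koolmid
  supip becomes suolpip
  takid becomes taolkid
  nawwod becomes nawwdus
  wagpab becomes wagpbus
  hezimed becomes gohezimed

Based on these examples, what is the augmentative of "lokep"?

golokep

komid and hezimed both end in -d yet inflect differently (koolmid, gohezimed), so the final letter is not what conditions the rule; the last vowel is.
"lokep" has last vowel 'e'. The stems whose last vowel is 'e' (hezimed → gohezimed, fodereb → gofodereb) add the prefix go-.
The other patterns: stems whose last vowel is 'i' insert -ol- after the first vowel; stems whose last vowel is 'a' or 'o' delete the last vowel and add -us.
So lokep → golokep.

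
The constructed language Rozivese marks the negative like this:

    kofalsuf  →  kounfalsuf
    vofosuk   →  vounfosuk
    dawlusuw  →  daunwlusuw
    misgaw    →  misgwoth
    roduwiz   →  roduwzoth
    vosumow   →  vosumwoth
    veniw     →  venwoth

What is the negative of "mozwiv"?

dawlusuw and misgaw both end in -w yet inflect differently (daunwlusuw, misgwoth), so the final letter is not what conditions the rule; the last vowel is.
"mozwiv" has last vowel 'i'. The stems whose last vowel is 'i' (roduwiz → roduwzoth, veniw → venwoth) delete the last vowel and add -oth.
The other pattern: stems whose last vowel is 'u' insert -un- after the first vowel.
So mozwiv → mozwvoth.

mozwvoth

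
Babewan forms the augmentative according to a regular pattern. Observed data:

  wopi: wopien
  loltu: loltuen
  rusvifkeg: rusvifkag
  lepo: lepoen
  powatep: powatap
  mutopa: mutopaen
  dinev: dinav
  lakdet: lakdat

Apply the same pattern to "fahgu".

fahguen

"fahgu" ends in a vowel. The stems ending in a vowel (loltu → loltuen, mutopa → mutopaen, wopi → wopien) add -en.
So fahgu → fahguen.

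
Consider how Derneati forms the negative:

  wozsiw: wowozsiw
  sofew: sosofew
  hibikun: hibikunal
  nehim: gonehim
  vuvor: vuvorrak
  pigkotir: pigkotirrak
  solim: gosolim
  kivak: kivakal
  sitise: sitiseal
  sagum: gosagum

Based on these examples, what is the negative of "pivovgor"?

pivovgorrak

pigkotir and nehim both have last vowel 'i' yet inflect differently (pigkotirrak, gonehim), so the last vowel is not what conditions the rule; the final letter is.
"pivovgor" ends in -r. The stems ending in -r (pigkotir → pigkotirrak, vuvor → vuvorrak) double the final consonant and add -ak.
The other patterns: stems ending in -m add the prefix go-; stems ending in -w repeat the first consonant+vowel as a prefix; stems ending in -e, -k or -n add -al.
So pivovgor → pivovgorrak.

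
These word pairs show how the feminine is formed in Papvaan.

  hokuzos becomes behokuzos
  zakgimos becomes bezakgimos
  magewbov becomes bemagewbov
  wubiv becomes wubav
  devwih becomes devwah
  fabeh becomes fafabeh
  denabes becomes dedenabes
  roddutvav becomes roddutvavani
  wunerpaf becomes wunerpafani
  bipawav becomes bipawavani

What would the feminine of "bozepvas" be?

magewbov and wubiv both end in -v yet inflect differently (bemagewbov, wubav), so the final letter is not what conditions the rule; the last vowel is.
"bozepvas" has last vowel 'a'. The stems whose last vowel is 'a' (roddutvav → roddutvavani, wunerpaf → wunerpafani, bipawav → bipawavani) add -ani.
The other patterns: stems whose last vowel is 'o' add the prefix be-; stems whose last vowel is 'i' change the last vowel to 'a'; stems whose last vowel is 'e' repeat the first consonant+vowel as a prefix.
So bozepvas → bozepvasani.

bozepvasani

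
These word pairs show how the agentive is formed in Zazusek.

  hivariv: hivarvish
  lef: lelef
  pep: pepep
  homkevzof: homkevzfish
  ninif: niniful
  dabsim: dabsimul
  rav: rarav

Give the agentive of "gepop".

gepopul

"gepop" has 2 vowels. The stems with 2 vowels (ninif → niniful, dabsim → dabsimul) add -ul.
The other patterns: stems with 1 vowel repeat the first consonant+vowel as a prefix; stems with 3 vowels delete the last vowel and add -ish.
So gepop → gepopul.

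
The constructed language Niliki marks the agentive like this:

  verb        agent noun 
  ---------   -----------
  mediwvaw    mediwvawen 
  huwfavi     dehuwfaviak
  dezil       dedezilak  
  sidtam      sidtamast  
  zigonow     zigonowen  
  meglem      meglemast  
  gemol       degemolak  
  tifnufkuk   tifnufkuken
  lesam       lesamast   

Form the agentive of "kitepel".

lesam and mediwvaw both have last vowel 'a' yet inflect differently (lesamast, mediwvawen), so the last vowel is not what conditions the rule; the final letter is.
"kitepel" ends in -l. The stems ending in -l (gemol → degemolak, dezil → dedezilak) add de- … -ak around the stem.
So kitepel → dekitepelak.

dekitepelak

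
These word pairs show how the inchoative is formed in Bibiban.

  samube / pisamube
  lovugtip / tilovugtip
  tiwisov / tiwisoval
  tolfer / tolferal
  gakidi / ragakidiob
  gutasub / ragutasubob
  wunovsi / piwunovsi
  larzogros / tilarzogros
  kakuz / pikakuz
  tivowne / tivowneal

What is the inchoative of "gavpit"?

gakidi and wunovsi both end in -i yet inflect differently (ragakidiob, piwunovsi), so the final letter is not what conditions the rule; the first letter is.
"gavpit" begins with g-. The stems beginning with g- (gutasub → ragutasubob, gakidi → ragakidiob) add ra- … -ob around the stem.
The other patterns: stems beginning with l- add the prefix ti-; stems beginning with t- add -al; stems beginning with k-, s- or w- add the prefix pi-.
So gavpit → ragavpitob.

ragavpitob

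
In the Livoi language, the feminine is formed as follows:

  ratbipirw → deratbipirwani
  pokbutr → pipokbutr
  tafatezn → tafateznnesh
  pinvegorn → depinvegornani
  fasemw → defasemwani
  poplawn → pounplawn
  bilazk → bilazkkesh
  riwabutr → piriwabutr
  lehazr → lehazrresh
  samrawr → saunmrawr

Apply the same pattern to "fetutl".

pinvegorn and tafatezn both end in -n yet inflect differently (depinvegornani, tafateznnesh), so the final letter is not what conditions the rule; the second-to-last letter is.
"fetutl" has second-to-last letter 't'. The stems whose second-to-last letter is 't' (pokbutr → pipokbutr, riwabutr → piriwabutr) add the prefix pi-.
So fetutl → pifetutl.

pifetutl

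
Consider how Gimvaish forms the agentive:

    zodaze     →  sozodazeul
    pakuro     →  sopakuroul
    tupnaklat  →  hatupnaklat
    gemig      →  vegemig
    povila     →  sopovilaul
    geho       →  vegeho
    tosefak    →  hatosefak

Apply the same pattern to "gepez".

geho and pakuro both end in -o yet inflect differently (vegeho, sopakuroul), so the final letter is not what conditions the rule; the first letter is.
"gepez" begins with g-. The stems beginning with g- (gemig → vegemig, geho → vegeho) add the prefix ve-.
The other patterns: stems beginning with t- add the prefix ha-; stems beginning with p- or z- add so- … -ul around the stem.
So gepez → vegepez.

vegepez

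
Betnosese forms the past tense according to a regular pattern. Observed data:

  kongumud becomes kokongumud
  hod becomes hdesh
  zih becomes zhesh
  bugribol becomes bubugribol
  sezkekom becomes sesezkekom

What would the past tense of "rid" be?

kongumud and hod both end in -d yet inflect differently (kokongumud, hdesh), so the final letter is not what conditions the rule; the number of vowels is.
"rid" has 1 vowel. The stems with 1 vowel (hod → hdesh, zih → zhesh) delete the last vowel and add -esh.
The other pattern: stems with 3 vowels repeat the first consonant+vowel as a prefix.
So rid → rdesh.

rdesh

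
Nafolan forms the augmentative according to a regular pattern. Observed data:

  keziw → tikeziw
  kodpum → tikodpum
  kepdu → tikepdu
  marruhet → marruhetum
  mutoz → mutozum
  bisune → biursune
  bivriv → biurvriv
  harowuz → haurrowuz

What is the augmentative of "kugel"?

tikugel

mutoz and harowuz both end in -z yet inflect differently (mutozum, haurrowuz), so the final letter is not what conditions the rule; the first letter is.
"kugel" begins with k-. The stems beginning with k- (keziw → tikeziw, kodpum → tikodpum, kepdu → tikepdu) add the prefix ti-.
The other patterns: stems beginning with m- add -um; stems beginning with b- or h- insert -ur- after the first vowel.
So kugel → tikugel.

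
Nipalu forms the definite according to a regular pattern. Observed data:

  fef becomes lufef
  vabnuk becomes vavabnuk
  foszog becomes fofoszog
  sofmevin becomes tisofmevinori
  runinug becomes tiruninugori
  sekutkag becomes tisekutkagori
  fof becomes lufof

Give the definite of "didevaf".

foszog and sekutkag both end in -g yet inflect differently (fofoszog, tisekutkagori), so the final letter is not what conditions the rule; the number of vowels is.
"didevaf" has 3 vowels. The stems with 3 vowels (sekutkag → tisekutkagori, runinug → tiruninugori, sofmevin → tisofmevinori) add ti- … -ori around the stem.
So didevaf → tididevafori.

tididevafori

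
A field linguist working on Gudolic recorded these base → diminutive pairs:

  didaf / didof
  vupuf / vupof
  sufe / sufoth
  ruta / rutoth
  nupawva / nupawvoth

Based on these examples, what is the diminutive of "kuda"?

kudoth

"kuda" ends in a vowel. The stems ending in a vowel (sufe → sufoth, ruta → rutoth, nupawva → nupawvoth) drop the final letter and add -oth.
So kuda → kudoth.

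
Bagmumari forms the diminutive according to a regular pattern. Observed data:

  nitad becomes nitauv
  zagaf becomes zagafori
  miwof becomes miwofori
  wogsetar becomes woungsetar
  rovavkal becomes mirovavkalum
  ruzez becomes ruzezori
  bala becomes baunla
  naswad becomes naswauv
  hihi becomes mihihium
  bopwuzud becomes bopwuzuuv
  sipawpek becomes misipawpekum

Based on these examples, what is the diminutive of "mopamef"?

"mopamef" ends in -f. The stems ending in -f (miwof → miwofori, zagaf → zagafori) add -ori.
The other patterns: stems ending in -d drop the final letter and add -uv; stems ending in -a or -r insert -un- after the first vowel; stems ending in -i, -k or -l add mi- … -um around the stem.
So mopamef → mopamefori.

mopamefori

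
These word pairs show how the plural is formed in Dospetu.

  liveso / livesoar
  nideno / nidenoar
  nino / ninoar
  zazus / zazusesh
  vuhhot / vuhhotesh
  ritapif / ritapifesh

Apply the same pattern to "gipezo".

liveso and vuhhot both have last vowel 'o' yet inflect differently (livesoar, vuhhotesh), so the last vowel is not what conditions the rule; whether the stem ends in a vowel or a consonant is.
"gipezo" ends in a vowel. The stems ending in a vowel (liveso → livesoar, nideno → nidenoar, nino → ninoar) add -ar.
So gipezo → gipezoar.

gipezoar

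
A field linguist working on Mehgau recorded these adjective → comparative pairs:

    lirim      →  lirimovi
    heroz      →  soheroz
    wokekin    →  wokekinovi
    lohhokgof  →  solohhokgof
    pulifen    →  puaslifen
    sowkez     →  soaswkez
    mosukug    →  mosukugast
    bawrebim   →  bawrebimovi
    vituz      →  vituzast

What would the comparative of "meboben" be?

vituz and heroz both end in -z yet inflect differently (vituzast, soheroz), so the final letter is not what conditions the rule; the last vowel is.
"meboben" has last vowel 'e'. The stems whose last vowel is 'e' (sowkez → soaswkez, pulifen → puaslifen) insert -as- after the first vowel.
The other patterns: stems whose last vowel is 'u' add -ast; stems whose last vowel is 'o' add the prefix so-; stems whose last vowel is 'i' add -ovi.
So meboben → measboben.

measboben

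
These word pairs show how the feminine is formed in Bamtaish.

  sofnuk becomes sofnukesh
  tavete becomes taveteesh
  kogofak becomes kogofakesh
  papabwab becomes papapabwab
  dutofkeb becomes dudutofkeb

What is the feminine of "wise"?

"wise" ends in -e. The one such stem in the data (tavete → taveteesh) adds -esh, so the same rule applies.
The other pattern: stems ending in -b repeat the first consonant+vowel as a prefix.
So wise → wiseesh.

wiseesh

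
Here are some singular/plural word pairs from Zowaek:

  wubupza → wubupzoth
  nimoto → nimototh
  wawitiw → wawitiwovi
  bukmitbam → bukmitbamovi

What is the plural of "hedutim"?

hedutimovi

wubupza and bukmitbam both have last vowel 'a' yet inflect differently (wubupzoth, bukmitbamovi), so the last vowel is not what conditions the rule; whether the stem ends in a vowel or a consonant is.
"hedutim" ends in a consonant. The stems ending in a consonant (wawitiw → wawitiwovi, bukmitbam → bukmitbamovi) add -ovi.
The other pattern: stems ending in a vowel drop the final letter and add -oth.
So hedutim → hedutimovi.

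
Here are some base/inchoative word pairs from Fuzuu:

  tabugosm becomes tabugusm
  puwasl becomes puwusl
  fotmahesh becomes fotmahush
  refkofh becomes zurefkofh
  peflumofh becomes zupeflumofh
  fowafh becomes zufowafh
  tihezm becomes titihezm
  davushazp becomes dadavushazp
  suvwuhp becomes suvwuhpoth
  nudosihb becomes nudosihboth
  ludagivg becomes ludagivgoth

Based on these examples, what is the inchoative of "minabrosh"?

"minabrosh" has second-to-last letter 's'. The stems whose second-to-last letter is 's' (tabugosm → tabugusm, puwasl → puwusl, fotmahesh → fotmahush) change the last vowel to 'u'.
So minabrosh → minabrush.

minabrush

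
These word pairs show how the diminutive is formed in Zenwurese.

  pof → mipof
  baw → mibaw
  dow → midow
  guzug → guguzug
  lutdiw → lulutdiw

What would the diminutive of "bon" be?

mibon

baw and lutdiw both end in -w yet inflect differently (mibaw, lulutdiw), so the final letter is not what conditions the rule; the number of vowels is.
"bon" has 1 vowel. The stems with 1 vowel (pof → mipof, baw → mibaw, dow → midow) add the prefix mi-.
So bon → mibon.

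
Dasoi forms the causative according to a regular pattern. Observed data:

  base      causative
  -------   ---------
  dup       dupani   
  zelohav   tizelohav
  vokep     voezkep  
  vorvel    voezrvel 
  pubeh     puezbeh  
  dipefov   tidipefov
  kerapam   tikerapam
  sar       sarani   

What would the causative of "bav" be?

dup and vokep both end in -p yet inflect differently (dupani, voezkep), so the final letter is not what conditions the rule; the number of vowels is.
"bav" has 1 vowel. The stems with 1 vowel (dup → dupani, sar → sarani) add -ani.
The other patterns: stems with 2 vowels insert -ez- after the first vowel; stems with 3 vowels add the prefix ti-.
So bav → bavani.

bavani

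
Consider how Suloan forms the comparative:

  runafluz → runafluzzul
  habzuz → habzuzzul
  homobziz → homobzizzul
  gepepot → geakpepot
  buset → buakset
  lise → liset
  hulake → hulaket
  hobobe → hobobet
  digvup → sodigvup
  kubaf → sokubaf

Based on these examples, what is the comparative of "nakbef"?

sonakbef

buset and lise both have last vowel 'e' yet inflect differently (buakset, liset), so the last vowel is not what conditions the rule; the final letter is.
"nakbef" ends in -f. The one such stem in the data (kubaf → sokubaf) adds the prefix so-, so the same rule applies.
So nakbef → sonakbef.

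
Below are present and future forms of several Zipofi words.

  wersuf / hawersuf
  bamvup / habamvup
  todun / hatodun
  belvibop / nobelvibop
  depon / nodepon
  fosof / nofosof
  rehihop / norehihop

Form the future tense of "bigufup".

bamvup and belvibop both end in -p yet inflect differently (habamvup, nobelvibop), so the final letter is not what conditions the rule; the last vowel is.
"bigufup" has last vowel 'u'. The stems whose last vowel is 'u' (wersuf → hawersuf, bamvup → habamvup, todun → hatodun) add the prefix ha-.
So bigufup → habigufup.

habigufup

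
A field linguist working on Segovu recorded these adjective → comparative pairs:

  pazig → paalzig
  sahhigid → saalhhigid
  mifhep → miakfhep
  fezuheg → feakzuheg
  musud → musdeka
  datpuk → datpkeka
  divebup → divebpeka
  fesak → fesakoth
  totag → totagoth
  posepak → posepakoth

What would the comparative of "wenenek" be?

weaknenek

"wenenek" has last vowel 'e'. The stems whose last vowel is 'e' (mifhep → miakfhep, fezuheg → feakzuheg) insert -ak- after the first vowel.
The other patterns: stems whose last vowel is 'i' insert -al- after the first vowel; stems whose last vowel is 'u' delete the last vowel and add -eka; stems whose last vowel is 'a' add -oth.
So wenenek → weaknenek.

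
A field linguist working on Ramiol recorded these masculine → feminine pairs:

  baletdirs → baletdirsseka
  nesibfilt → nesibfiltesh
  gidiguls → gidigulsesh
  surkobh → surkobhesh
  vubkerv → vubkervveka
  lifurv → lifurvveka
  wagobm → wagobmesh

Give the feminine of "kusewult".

kusewultesh

baletdirs and gidiguls both end in -s yet inflect differently (baletdirsseka, gidigulsesh), so the final letter is not what conditions the rule; the second-to-last letter is.
"kusewult" has second-to-last letter 'l'. The stems whose second-to-last letter is 'l' (gidiguls → gidigulsesh, nesibfilt → nesibfiltesh) add -esh.
The other pattern: stems whose second-to-last letter is 'r' double the final consonant and add -eka.
So kusewult → kusewultesh.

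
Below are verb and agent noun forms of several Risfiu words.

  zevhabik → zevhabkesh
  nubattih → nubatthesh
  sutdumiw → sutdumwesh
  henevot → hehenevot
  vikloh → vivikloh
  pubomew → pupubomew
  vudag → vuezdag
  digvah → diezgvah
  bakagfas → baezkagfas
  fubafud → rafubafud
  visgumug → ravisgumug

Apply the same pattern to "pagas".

nubattih and vikloh both end in -h yet inflect differently (nubatthesh, vivikloh), so the final letter is not what conditions the rule; the last vowel is.
"pagas" has last vowel 'a'. The stems whose last vowel is 'a' (vudag → vuezdag, digvah → diezgvah, bakagfas → baezkagfas) insert -ez- after the first vowel.
The other patterns: stems whose last vowel is 'i' delete the last vowel and add -esh; stems whose last vowel is 'e' or 'o' repeat the first consonant+vowel as a prefix; stems whose last vowel is 'u' add the prefix ra-.
So pagas → paezgas.

paezgas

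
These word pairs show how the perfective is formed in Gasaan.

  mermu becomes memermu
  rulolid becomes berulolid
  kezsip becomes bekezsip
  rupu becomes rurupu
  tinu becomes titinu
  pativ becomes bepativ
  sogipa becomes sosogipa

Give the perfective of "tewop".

rupu and rulolid both begin with r- yet inflect differently (rurupu, berulolid), so the first letter is not what conditions the rule; whether the stem ends in a vowel or a consonant is.
"tewop" ends in a consonant. The stems ending in a consonant (kezsip → bekezsip, pativ → bepativ, rulolid → berulolid) add the prefix be-.
So tewop → betewop.

betewop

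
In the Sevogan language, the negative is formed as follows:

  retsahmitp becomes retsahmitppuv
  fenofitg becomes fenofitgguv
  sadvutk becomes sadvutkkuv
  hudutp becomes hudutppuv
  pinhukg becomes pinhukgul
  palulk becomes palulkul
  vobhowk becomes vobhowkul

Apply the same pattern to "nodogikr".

nodogikrul

fenofitg and pinhukg both end in -g yet inflect differently (fenofitgguv, pinhukgul), so the final letter is not what conditions the rule; the second-to-last letter is.
"nodogikr" has second-to-last letter 'k'. The one such stem in the data (pinhukg → pinhukgul) adds -ul, so the same rule applies.
The other pattern: stems whose second-to-last letter is 't' double the final consonant and add -uv.
So nodogikr → nodogikrul.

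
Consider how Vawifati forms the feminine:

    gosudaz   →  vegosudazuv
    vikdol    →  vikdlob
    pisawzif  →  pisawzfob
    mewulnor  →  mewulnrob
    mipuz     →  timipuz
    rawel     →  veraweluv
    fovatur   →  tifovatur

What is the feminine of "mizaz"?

vemizazuv

mewulnor and fovatur both end in -r yet inflect differently (mewulnrob, tifovatur), so the final letter is not what conditions the rule; the last vowel is.
"mizaz" has last vowel 'a'. The one such stem in the data (gosudaz → vegosudazuv) adds ve- … -uv around the stem, so the same rule applies.
The other patterns: stems whose last vowel is 'i' or 'o' delete the last vowel and add -ob; stems whose last vowel is 'u' add the prefix ti-.
So mizaz → vemizazuv.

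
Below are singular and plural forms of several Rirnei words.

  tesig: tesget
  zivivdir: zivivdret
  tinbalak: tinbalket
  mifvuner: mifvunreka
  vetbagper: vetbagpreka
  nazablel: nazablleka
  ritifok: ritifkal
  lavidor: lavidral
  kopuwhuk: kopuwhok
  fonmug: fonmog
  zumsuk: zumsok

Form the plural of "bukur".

"bukur" has last vowel 'u'. The stems whose last vowel is 'u' (kopuwhuk → kopuwhok, fonmug → fonmog, zumsuk → zumsok) change the last vowel to 'o'.
The other patterns: stems whose last vowel is 'a' or 'i' delete the last vowel and add -et; stems whose last vowel is 'e' delete the last vowel and add -eka; stems whose last vowel is 'o' delete the last vowel and add -al.
So bukur → bukor.

bukor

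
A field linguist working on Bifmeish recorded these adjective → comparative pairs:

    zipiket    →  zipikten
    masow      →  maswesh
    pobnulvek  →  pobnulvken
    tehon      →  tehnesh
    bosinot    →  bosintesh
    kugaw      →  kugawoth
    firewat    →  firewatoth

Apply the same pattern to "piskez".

firewat and zipiket both end in -t yet inflect differently (firewatoth, zipikten), so the final letter is not what conditions the rule; the last vowel is.
"piskez" has last vowel 'e'. The stems whose last vowel is 'e' (zipiket → zipikten, pobnulvek → pobnulvken) delete the last vowel and add -en.
So piskez → piskzen.

piskzen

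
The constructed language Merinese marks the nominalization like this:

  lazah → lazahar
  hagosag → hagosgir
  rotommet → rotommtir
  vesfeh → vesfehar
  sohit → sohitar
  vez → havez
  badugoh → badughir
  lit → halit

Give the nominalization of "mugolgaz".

mugolgzir

lit and sohit both end in -t yet inflect differently (halit, sohitar), so the final letter is not what conditions the rule; the number of vowels is.
"mugolgaz" has 3 vowels. The stems with 3 vowels (hagosag → hagosgir, badugoh → badughir, rotommet → rotommtir) delete the last vowel and add -ir.
So mugolgaz → mugolgzir.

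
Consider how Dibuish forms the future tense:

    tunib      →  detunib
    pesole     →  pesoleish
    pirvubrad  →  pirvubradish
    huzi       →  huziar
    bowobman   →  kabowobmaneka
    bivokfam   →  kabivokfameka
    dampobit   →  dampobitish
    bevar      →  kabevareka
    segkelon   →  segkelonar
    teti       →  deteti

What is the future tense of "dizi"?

diziish

segkelon and bowobman both end in -n yet inflect differently (segkelonar, kabowobmaneka), so the final letter is not what conditions the rule; the first letter is.
"dizi" begins with d-. The one such stem in the data (dampobit → dampobitish) adds -ish, so the same rule applies.
So dizi → diziish.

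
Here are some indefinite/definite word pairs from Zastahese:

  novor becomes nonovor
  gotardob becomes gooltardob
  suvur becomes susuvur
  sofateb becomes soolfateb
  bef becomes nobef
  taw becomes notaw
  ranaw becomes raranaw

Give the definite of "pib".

nopib

taw and ranaw both end in -w yet inflect differently (notaw, raranaw), so the final letter is not what conditions the rule; the number of vowels is.
"pib" has 1 vowel. The stems with 1 vowel (taw → notaw, bef → nobef) add the prefix no-.
So pib → nopib.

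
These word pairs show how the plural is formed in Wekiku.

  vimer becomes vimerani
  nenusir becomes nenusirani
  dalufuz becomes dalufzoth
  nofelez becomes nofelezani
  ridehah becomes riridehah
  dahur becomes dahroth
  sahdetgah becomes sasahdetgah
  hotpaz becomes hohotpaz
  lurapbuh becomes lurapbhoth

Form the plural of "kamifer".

kamiferani

hotpaz and dalufuz both end in -z yet inflect differently (hohotpaz, dalufzoth), so the final letter is not what conditions the rule; the last vowel is.
"kamifer" has last vowel 'e'. The stems whose last vowel is 'e' (vimer → vimerani, nofelez → nofelezani) add -ani.
So kamifer → kamiferani.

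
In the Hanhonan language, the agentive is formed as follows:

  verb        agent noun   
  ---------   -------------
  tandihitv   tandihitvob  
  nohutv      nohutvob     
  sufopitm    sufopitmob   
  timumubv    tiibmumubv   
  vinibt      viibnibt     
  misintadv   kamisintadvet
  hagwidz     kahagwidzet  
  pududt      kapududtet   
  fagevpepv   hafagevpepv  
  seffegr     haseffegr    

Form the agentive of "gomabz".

goibmabz

tandihitv and timumubv both end in -v yet inflect differently (tandihitvob, tiibmumubv), so the final letter is not what conditions the rule; the second-to-last letter is.
"gomabz" has second-to-last letter 'b'. The stems whose second-to-last letter is 'b' (timumubv → tiibmumubv, vinibt → viibnibt) insert -ib- after the first vowel.
So gomabz → goibmabz.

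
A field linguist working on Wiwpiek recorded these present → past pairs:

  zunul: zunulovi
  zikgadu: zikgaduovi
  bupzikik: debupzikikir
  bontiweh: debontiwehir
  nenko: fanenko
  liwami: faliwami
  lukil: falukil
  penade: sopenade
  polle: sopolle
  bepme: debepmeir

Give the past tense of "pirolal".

sopirolal

"pirolal" begins with p-. The stems beginning with p- (penade → sopenade, polle → sopolle) add the prefix so-.
The other patterns: stems beginning with z- add -ovi; stems beginning with b- add de- … -ir around the stem; stems beginning with l- or n- add the prefix fa-.
So pirolal → sopirolal.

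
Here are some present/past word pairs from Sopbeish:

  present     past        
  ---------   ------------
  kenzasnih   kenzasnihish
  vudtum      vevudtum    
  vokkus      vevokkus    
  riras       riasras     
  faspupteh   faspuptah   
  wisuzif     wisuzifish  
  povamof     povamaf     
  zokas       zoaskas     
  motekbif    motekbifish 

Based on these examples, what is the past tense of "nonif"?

zokas and vokkus both end in -s yet inflect differently (zoaskas, vevokkus), so the final letter is not what conditions the rule; the last vowel is.
"nonif" has last vowel 'i'. The stems whose last vowel is 'i' (kenzasnih → kenzasnihish, motekbif → motekbifish, wisuzif → wisuzifish) add -ish.
The other patterns: stems whose last vowel is 'a' insert -as- after the first vowel; stems whose last vowel is 'u' add the prefix ve-; stems whose last vowel is 'e' or 'o' change the last vowel to 'a'.
So nonif → nonifish.

nonifish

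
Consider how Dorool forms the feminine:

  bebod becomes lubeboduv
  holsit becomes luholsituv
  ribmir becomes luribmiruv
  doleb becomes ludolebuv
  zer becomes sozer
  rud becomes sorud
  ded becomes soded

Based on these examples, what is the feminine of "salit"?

ribmir and zer both end in -r yet inflect differently (luribmiruv, sozer), so the final letter is not what conditions the rule; the number of vowels is.
"salit" has 2 vowels. The stems with 2 vowels (bebod → lubeboduv, holsit → luholsituv, ribmir → luribmiruv) add lu- … -uv around the stem.
So salit → lusalituv.

lusalituv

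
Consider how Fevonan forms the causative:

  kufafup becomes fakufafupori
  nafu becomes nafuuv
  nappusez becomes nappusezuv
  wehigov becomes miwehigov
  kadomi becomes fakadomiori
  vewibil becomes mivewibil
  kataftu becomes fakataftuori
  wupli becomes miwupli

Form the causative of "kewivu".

kataftu and nafu both end in -u yet inflect differently (fakataftuori, nafuuv), so the final letter is not what conditions the rule; the first letter is.
"kewivu" begins with k-. The stems beginning with k- (kufafup → fakufafupori, kataftu → fakataftuori, kadomi → fakadomiori) add fa- … -ori around the stem.
The other patterns: stems beginning with n- add -uv; stems beginning with v- or w- add the prefix mi-.
So kewivu → fakewivuori.

fakewivuori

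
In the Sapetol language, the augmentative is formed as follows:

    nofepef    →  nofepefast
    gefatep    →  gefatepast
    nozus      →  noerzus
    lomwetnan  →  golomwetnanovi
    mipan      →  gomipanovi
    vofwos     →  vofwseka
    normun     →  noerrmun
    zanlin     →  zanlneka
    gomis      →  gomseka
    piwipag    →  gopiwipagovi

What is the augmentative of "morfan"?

gomorfanovi

"morfan" has last vowel 'a'. The stems whose last vowel is 'a' (mipan → gomipanovi, piwipag → gopiwipagovi, lomwetnan → golomwetnanovi) add go- … -ovi around the stem.
So morfan → gomorfanovi.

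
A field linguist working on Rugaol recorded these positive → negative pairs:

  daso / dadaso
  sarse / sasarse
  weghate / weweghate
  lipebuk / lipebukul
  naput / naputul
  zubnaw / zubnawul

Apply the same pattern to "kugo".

weghate and lipebuk both have 3 vowels yet inflect differently (weweghate, lipebukul), so the number of vowels is not what conditions the rule; whether the stem ends in a vowel or a consonant is.
"kugo" ends in a vowel. The stems ending in a vowel (daso → dadaso, sarse → sasarse, weghate → weweghate) repeat the first consonant+vowel as a prefix.
The other pattern: stems ending in a consonant add -ul.
So kugo → kukugo.

kukugo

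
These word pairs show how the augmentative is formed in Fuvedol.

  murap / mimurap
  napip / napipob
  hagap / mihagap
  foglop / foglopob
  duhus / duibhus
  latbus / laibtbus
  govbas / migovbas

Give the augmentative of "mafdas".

mimafdas

"mafdas" has last vowel 'a'. The stems whose last vowel is 'a' (govbas → migovbas, hagap → mihagap, murap → mimurap) add the prefix mi-.
The other patterns: stems whose last vowel is 'u' insert -ib- after the first vowel; stems whose last vowel is 'i' or 'o' add -ob.
So mafdas → mimafdas.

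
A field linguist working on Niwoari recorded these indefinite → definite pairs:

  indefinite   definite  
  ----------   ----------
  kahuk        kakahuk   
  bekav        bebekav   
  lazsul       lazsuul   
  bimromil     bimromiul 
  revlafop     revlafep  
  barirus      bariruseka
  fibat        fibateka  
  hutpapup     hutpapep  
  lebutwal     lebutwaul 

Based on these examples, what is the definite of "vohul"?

"vohul" ends in -l. The stems ending in -l (lebutwal → lebutwaul, lazsul → lazsuul, bimromil → bimromiul) drop the final letter and add -ul.
So vohul → vohuul.

vohuul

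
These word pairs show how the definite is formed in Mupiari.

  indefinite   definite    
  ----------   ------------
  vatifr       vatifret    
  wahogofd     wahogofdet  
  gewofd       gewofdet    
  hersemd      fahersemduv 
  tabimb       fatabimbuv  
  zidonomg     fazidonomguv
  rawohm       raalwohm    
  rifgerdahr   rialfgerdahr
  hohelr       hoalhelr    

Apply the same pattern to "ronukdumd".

faronukdumduv

wahogofd and hersemd both end in -d yet inflect differently (wahogofdet, fahersemduv), so the final letter is not what conditions the rule; the second-to-last letter is.
"ronukdumd" has second-to-last letter 'm'. The stems whose second-to-last letter is 'm' (hersemd → fahersemduv, tabimb → fatabimbuv, zidonomg → fazidonomguv) add fa- … -uv around the stem.
The other patterns: stems whose second-to-last letter is 'f' add -et; stems whose second-to-last letter is 'h' or 'l' insert -al- after the first vowel.
So ronukdumd → faronukdumduv.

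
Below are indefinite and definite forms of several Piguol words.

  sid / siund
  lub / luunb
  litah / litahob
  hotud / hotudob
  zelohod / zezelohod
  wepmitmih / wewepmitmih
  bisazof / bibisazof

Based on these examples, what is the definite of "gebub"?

sid and hotud both end in -d yet inflect differently (siund, hotudob), so the final letter is not what conditions the rule; the number of vowels is.
"gebub" has 2 vowels. The stems with 2 vowels (litah → litahob, hotud → hotudob) add -ob.
The other patterns: stems with 1 vowel insert -un- after the first vowel; stems with 3 vowels repeat the first consonant+vowel as a prefix.
So gebub → gebubob.

gebubob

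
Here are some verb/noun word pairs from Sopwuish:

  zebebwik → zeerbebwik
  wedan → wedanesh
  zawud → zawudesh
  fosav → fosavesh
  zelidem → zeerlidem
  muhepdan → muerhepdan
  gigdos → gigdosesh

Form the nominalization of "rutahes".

wedan and muhepdan both end in -n yet inflect differently (wedanesh, muerhepdan), so the final letter is not what conditions the rule; the number of vowels is.
"rutahes" has 3 vowels. The stems with 3 vowels (muhepdan → muerhepdan, zelidem → zeerlidem, zebebwik → zeerbebwik) insert -er- after the first vowel.
The other pattern: stems with 2 vowels add -esh.
So rutahes → ruertahes.

ruertahes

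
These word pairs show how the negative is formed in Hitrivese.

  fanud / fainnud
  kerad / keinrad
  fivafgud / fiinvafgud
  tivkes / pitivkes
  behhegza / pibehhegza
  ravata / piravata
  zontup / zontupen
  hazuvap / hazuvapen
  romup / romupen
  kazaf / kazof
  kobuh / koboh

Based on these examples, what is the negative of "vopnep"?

kerad and behhegza both have last vowel 'a' yet inflect differently (keinrad, pibehhegza), so the last vowel is not what conditions the rule; the final letter is.
"vopnep" ends in -p. The stems ending in -p (zontup → zontupen, hazuvap → hazuvapen, romup → romupen) add -en.
The other patterns: stems ending in -d insert -in- after the first vowel; stems ending in -a or -s add the prefix pi-; stems ending in -f or -h change the last vowel to 'o'.
So vopnep → vopnepen.

vopnepen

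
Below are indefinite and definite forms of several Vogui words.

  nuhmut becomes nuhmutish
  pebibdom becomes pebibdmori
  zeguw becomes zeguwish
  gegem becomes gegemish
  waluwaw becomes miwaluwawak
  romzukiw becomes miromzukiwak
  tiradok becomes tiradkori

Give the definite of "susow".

suswori

"susow" has last vowel 'o'. The stems whose last vowel is 'o' (tiradok → tiradkori, pebibdom → pebibdmori) delete the last vowel and add -ori.
The other patterns: stems whose last vowel is 'a' or 'i' add mi- … -ak around the stem; stems whose last vowel is 'e' or 'u' add -ish.
So susow → suswori.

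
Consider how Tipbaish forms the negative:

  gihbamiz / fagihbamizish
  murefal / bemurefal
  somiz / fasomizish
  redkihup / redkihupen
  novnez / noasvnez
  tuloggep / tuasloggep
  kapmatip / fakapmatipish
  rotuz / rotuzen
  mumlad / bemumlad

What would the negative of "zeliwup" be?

"zeliwup" has last vowel 'u'. The stems whose last vowel is 'u' (rotuz → rotuzen, redkihup → redkihupen) add -en.
So zeliwup → zeliwupen.

zeliwupen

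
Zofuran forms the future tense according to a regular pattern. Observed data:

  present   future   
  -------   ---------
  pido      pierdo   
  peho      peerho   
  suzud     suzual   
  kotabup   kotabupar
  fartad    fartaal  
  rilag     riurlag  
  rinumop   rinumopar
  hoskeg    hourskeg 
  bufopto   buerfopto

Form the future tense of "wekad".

"wekad" ends in -d. The stems ending in -d (fartad → fartaal, suzud → suzual) drop the final letter and add -al.
The other patterns: stems ending in -g insert -ur- after the first vowel; stems ending in -p add -ar; stems ending in -o insert -er- after the first vowel.
So wekad → wekaal.

wekaal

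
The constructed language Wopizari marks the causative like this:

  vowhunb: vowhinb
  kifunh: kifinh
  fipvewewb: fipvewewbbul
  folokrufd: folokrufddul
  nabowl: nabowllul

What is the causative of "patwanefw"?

"patwanefw" has second-to-last letter 'f'. The one such stem in the data (folokrufd → folokrufddul) doubles the final consonant and adds -ul (as do fipvewewb, nabowl), so the same rule applies.
So patwanefw → patwanefwwul.

patwanefwwul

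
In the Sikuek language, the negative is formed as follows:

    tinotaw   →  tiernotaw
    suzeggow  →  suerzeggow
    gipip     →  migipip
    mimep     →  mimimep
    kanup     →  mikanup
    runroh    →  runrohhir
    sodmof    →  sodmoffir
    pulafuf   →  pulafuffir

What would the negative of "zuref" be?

zureffir

suzeggow and runroh both have last vowel 'o' yet inflect differently (suerzeggow, runrohhir), so the last vowel is not what conditions the rule; the final letter is.
"zuref" ends in -f. The stems ending in -f (sodmof → sodmoffir, pulafuf → pulafuffir) double the final consonant and add -ir.
The other patterns: stems ending in -w insert -er- after the first vowel; stems ending in -p add the prefix mi-.
So zuref → zureffir.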